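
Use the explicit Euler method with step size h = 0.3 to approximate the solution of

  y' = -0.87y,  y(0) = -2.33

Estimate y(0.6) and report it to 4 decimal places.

-1.2725

Euler: y_{n+1} = y_n + h·f(s_n, y_n).
s=0.000000, y=-2.330000: f=2.027100 → y ← -2.330000 + 0.3·2.027100 = -1.721870
s=0.300000, y=-1.721870: f=1.498027 → y ← -1.721870 + 0.3·1.498027 = -1.272462
y(0.6) ≈ -1.2725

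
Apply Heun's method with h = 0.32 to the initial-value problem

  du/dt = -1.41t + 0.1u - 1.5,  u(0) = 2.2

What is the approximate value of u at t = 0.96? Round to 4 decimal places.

0.2420

Heun: k1 = f(t_n, u_n); k2 = f(t_n + h, u_n + h·k1); u_{n+1} = u_n + (h/2)·(k1 + k2).
t=0.000000, u=2.200000:
  k1 = f(0.000000, 2.200000) = -1.280000
  k2 = f(0.320000, 1.790400) = -1.772160
  u ← 2.200000 + (0.32/2)·(-1.280000 + (-1.772160)) = 1.711654
t=0.320000, u=1.711654:
  k1 = f(0.320000, 1.711654) = -1.780035
  k2 = f(0.640000, 1.142043) = -2.288196
  u ← 1.711654 + (0.32/2)·(-1.780035 + (-2.288196)) = 1.060738
t=0.640000, u=1.060738:
  k1 = f(0.640000, 1.060738) = -2.296326
  k2 = f(0.960000, 0.325913) = -2.821009
  u ← 1.060738 + (0.32/2)·(-2.296326 + (-2.821009)) = 0.241964
u(0.96) ≈ 0.2420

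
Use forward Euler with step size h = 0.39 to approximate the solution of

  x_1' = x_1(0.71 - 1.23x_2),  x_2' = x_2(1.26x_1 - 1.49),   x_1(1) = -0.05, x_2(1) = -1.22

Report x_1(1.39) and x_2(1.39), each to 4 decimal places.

Euler on (x_1,x_2): x_1_{n+1} = x_1_n + h·x_1', x_2_{n+1} = x_2_n + h·x_2'.
1.000000: (-0.050000, -1.220000); f=(-0.110530, 1.894660) → (-0.093107, -0.481083)
(x_1(1.39), x_2(1.39)) ≈ (-0.0931, -0.4811)

-0.0931, -0.4811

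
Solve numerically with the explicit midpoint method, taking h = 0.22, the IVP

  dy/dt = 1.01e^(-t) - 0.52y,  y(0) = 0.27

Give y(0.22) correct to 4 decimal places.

0.4272

Midpoint: k1 = f(t_n, y_n); k2 = f(t_n + h/2, y_n + (h/2)·k1); y_{n+1} = y_n + h·k2.
t=0.000000, y=0.270000:
  k1 = f(0.000000, 0.270000) = 0.869600
  k2 = f(0.110000, 0.365656) = 0.714651
  y ← 0.270000 + 0.22·0.714651 = 0.427223
y(0.22) ≈ 0.4272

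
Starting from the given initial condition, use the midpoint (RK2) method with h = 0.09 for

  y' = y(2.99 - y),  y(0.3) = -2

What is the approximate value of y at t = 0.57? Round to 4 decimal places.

-13.8931

Midpoint: k1 = f(t_n, y_n); k2 = f(t_n + h/2, y_n + (h/2)·k1); y_{n+1} = y_n + h·k2.
t=0.300000, y=-2.000000:
  k1 = f(0.300000, -2.000000) = -9.980000
  k2 = f(0.345000, -2.449100) = -13.320900
  y ← -2.000000 + 0.09·(-13.320900) = -3.198881
t=0.390000, y=-3.198881:
  k1 = f(0.390000, -3.198881) = -19.797494
  k2 = f(0.435000, -4.089768) = -28.954611
  y ← -3.198881 + 0.09·(-28.954611) = -5.804796
t=0.480000, y=-5.804796:
  k1 = f(0.480000, -5.804796) = -51.051996
  k2 = f(0.525000, -8.102136) = -89.869990
  y ← -5.804796 + 0.09·(-89.869990) = -13.893095
y(0.57) ≈ -13.8931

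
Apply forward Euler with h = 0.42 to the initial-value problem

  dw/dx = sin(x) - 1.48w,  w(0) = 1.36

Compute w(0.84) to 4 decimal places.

0.3660

Euler: w_{n+1} = w_n + h·f(x_n, w_n).
x=0.000000, w=1.360000: f=-2.012800 → w ← 1.360000 + 0.42·(-2.012800) = 0.514624
x=0.420000, w=0.514624: f=-0.353883 → w ← 0.514624 + 0.42·(-0.353883) = 0.365993
w(0.84) ≈ 0.3660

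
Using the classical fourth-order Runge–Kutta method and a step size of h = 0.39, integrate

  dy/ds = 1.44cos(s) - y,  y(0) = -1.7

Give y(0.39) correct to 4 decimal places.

-0.6991

RK4: k1 = f(s_n, y_n); k2 = f(s_n + h/2, y_n + (h/2)·k1); k3 = f(s_n + h/2, y_n + (h/2)·k2); k4 = f(s_n + h, y_n + h·k3); y_{n+1} = y_n + (h/6)·(k1 + 2k2 + 2k3 + k4).
s=0.000000, y=-1.700000:
  k1 = f(0.000000, -1.700000) = 3.140000
  k2 = f(0.195000, -1.087700) = 2.500409
  k3 = f(0.195000, -1.212420) = 2.625129
  k4 = f(0.390000, -0.676200) = 2.008069
  y ← -1.700000 + (0.39/6)·(k1 + 2k2 + 2k3 + k4) = -0.699056
y(0.39) ≈ -0.6991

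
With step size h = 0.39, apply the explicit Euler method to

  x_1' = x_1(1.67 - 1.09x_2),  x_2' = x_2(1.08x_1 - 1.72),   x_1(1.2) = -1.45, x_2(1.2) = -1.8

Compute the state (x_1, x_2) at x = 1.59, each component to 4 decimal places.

Euler on (x_1,x_2): x_1_{n+1} = x_1_n + h·x_1', x_2_{n+1} = x_2_n + h·x_2'.
1.200000: (-1.450000, -1.800000); f=(-5.266400, 5.914800) → (-3.503896, 0.506772)
(x_1(1.59), x_2(1.59)) ≈ (-3.5039, 0.5068)

-3.5039, 0.5068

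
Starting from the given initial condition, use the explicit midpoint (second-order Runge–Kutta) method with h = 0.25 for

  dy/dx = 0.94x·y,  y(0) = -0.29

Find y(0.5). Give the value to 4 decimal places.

-0.3256

Midpoint: k1 = f(x_n, y_n); k2 = f(x_n + h/2, y_n + (h/2)·k1); y_{n+1} = y_n + h·k2.
x=0.000000, y=-0.290000:
  k1 = f(0.000000, -0.290000) = 0.000000
  k2 = f(0.125000, -0.290000) = -0.034075
  y ← -0.290000 + 0.25·(-0.034075) = -0.298519
x=0.250000, y=-0.298519:
  k1 = f(0.250000, -0.298519) = -0.070152
  k2 = f(0.375000, -0.307288) = -0.108319
  y ← -0.298519 + 0.25·(-0.108319) = -0.325598
y(0.5) ≈ -0.3256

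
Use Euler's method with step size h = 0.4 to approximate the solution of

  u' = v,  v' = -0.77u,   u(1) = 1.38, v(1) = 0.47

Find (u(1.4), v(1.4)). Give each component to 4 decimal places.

1.5680, 0.0450

Euler on (u,v): u_{n+1} = u_n + h·u', v_{n+1} = v_n + h·v'.
1.000000: (1.380000, 0.470000); f=(0.470000, -1.062600) → (1.568000, 0.044960)
(u(1.4), v(1.4)) ≈ (1.5680, 0.0450)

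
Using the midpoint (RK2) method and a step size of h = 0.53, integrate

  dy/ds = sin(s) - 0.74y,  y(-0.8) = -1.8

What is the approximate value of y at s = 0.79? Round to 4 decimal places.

-0.4135

Midpoint: k1 = f(s_n, y_n); k2 = f(s_n + h/2, y_n + (h/2)·k1); y_{n+1} = y_n + h·k2.
s=-0.800000, y=-1.800000:
  k1 = f(-0.800000, -1.800000) = 0.614644
  k2 = f(-0.535000, -1.637119) = 0.701627
  y ← -1.800000 + 0.53·0.701627 = -1.428138
s=-0.270000, y=-1.428138:
  k1 = f(-0.270000, -1.428138) = 0.790090
  k2 = f(-0.005000, -1.218764) = 0.896885
  y ← -1.428138 + 0.53·0.896885 = -0.952788
s=0.260000, y=-0.952788:
  k1 = f(0.260000, -0.952788) = 0.962144
  k2 = f(0.525000, -0.697820) = 1.017600
  y ← -0.952788 + 0.53·1.017600 = -0.413460
y(0.79) ≈ -0.4135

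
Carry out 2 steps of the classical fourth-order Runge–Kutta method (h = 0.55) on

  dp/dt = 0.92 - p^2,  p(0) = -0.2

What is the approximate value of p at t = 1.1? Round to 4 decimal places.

RK4: k1 = f(t_n, p_n); k2 = f(t_n + h/2, p_n + (h/2)·k1); k3 = f(t_n + h/2, p_n + (h/2)·k2); k4 = f(t_n + h, p_n + h·k3); p_{n+1} = p_n + (h/6)·(k1 + 2k2 + 2k3 + k4).
t=0.000000, p=-0.200000:
  k1 = f(0.000000, -0.200000) = 0.880000
  k2 = f(0.275000, 0.042000) = 0.918236
  k3 = f(0.275000, 0.052515) = 0.917242
  k4 = f(0.550000, 0.304483) = 0.827290
  p ← -0.200000 + (0.55/6)·(k1 + 2k2 + 2k3 + k4) = 0.293006
t=0.550000, p=0.293006:
  k1 = f(0.550000, 0.293006) = 0.834148
  k2 = f(0.825000, 0.522396) = 0.647102
  k3 = f(0.825000, 0.470959) = 0.698198
  k4 = f(1.100000, 0.677015) = 0.461651
  p ← 0.293006 + (0.55/6)·(k1 + 2k2 + 2k3 + k4) = 0.658426
p(1.1) ≈ 0.6584

0.6584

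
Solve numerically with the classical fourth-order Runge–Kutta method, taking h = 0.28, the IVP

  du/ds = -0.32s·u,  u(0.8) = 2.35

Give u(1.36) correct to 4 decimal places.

RK4: k1 = f(s_n, u_n); k2 = f(s_n + h/2, u_n + (h/2)·k1); k3 = f(s_n + h/2, u_n + (h/2)·k2); k4 = f(s_n + h, u_n + h·k3); u_{n+1} = u_n + (h/6)·(k1 + 2k2 + 2k3 + k4).
s=0.800000, u=2.350000:
  k1 = f(0.800000, 2.350000) = -0.601600
  k2 = f(0.940000, 2.265776) = -0.681545
  k3 = f(0.940000, 2.254584) = -0.678179
  k4 = f(1.080000, 2.160110) = -0.746534
  u ← 2.350000 + (0.28/6)·(k1 + 2k2 + 2k3 + k4) = 2.160179
s=1.080000, u=2.160179:
  k1 = f(1.080000, 2.160179) = -0.746558
  k2 = f(1.220000, 2.055661) = -0.802530
  k3 = f(1.220000, 2.047825) = -0.799471
  k4 = f(1.360000, 1.936328) = -0.842690
  u ← 2.160179 + (0.28/6)·(k1 + 2k2 + 2k3 + k4) = 1.936494
u(1.36) ≈ 1.9365

1.9365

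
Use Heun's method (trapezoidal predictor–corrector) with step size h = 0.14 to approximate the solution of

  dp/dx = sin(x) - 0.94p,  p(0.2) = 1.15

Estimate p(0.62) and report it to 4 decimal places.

Heun: k1 = f(x_n, p_n); k2 = f(x_n + h, p_n + h·k1); p_{n+1} = p_n + (h/2)·(k1 + k2).
x=0.200000, p=1.150000:
  k1 = f(0.200000, 1.150000) = -0.882331
  k2 = f(0.340000, 1.026474) = -0.631398
  p ← 1.150000 + (0.14/2)·(-0.882331 + (-0.631398)) = 1.044039
x=0.340000, p=1.044039:
  k1 = f(0.340000, 1.044039) = -0.647910
  k2 = f(0.480000, 0.953332) = -0.434353
  p ← 1.044039 + (0.14/2)·(-0.647910 + (-0.434353)) = 0.968281
x=0.480000, p=0.968281:
  k1 = f(0.480000, 0.968281) = -0.448405
  k2 = f(0.620000, 0.905504) = -0.270139
  p ← 0.968281 + (0.14/2)·(-0.448405 + (-0.270139)) = 0.917983
p(0.62) ≈ 0.9180

0.9180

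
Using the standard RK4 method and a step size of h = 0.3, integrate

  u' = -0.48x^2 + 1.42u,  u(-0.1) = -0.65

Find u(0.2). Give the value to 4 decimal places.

RK4: k1 = f(x_n, u_n); k2 = f(x_n + h/2, u_n + (h/2)·k1); k3 = f(x_n + h/2, u_n + (h/2)·k2); k4 = f(x_n + h, u_n + h·k3); u_{n+1} = u_n + (h/6)·(k1 + 2k2 + 2k3 + k4).
x=-0.100000, u=-0.650000:
  k1 = f(-0.100000, -0.650000) = -0.927800
  k2 = f(0.050000, -0.789170) = -1.121821
  k3 = f(0.050000, -0.818273) = -1.163148
  k4 = f(0.200000, -0.998944) = -1.437701
  u ← -0.650000 + (0.3/6)·(k1 + 2k2 + 2k3 + k4) = -0.996772
u(0.2) ≈ -0.9968

-0.9968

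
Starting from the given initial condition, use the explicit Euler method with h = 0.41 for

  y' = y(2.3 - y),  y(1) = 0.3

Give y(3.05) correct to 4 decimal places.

2.2348

Euler: y_{n+1} = y_n + h·f(t_n, y_n).
t=1.000000, y=0.300000: f=0.600000 → y ← 0.300000 + 0.41·0.600000 = 0.546000
t=1.410000, y=0.546000: f=0.957684 → y ← 0.546000 + 0.41·0.957684 = 0.938650
t=1.820000, y=0.938650: f=1.277831 → y ← 0.938650 + 0.41·1.277831 = 1.462561
t=2.230000, y=1.462561: f=1.224805 → y ← 1.462561 + 0.41·1.224805 = 1.964732
t=2.640000, y=1.964732: f=0.658713 → y ← 1.964732 + 0.41·0.658713 = 2.234804
y(3.05) ≈ 2.2348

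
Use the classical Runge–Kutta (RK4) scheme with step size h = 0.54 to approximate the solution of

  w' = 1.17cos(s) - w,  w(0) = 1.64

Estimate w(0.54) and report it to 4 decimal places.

1.4174

RK4: k1 = f(s_n, w_n); k2 = f(s_n + h/2, w_n + (h/2)·k1); k3 = f(s_n + h/2, w_n + (h/2)·k2); k4 = f(s_n + h, w_n + h·k3); w_{n+1} = w_n + (h/6)·(k1 + 2k2 + 2k3 + k4).
s=0.000000, w=1.640000:
  k1 = f(0.000000, 1.640000) = -0.470000
  k2 = f(0.270000, 1.513100) = -0.385488
  k3 = f(0.270000, 1.535918) = -0.408306
  k4 = f(0.540000, 1.419515) = -0.415995
  w ← 1.640000 + (0.54/6)·(k1 + 2k2 + 2k3 + k4) = 1.417377
w(0.54) ≈ 1.4174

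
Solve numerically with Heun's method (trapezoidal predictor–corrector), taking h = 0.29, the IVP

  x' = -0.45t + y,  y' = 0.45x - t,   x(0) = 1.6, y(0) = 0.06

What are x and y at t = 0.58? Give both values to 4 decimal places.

1.6567, 0.3161

Heun on (x,y): k1 = f(t_n, state_n); k2 = f(t_n + h, state_n + h·k1); state_{n+1} = state_n + (h/2)·(k1 + k2).
0.000000: (1.600000, 0.060000)
  k1 = (0.060000, 0.720000)
  predictor → (1.617400, 0.268800)
  k2 = (0.138300, 0.437830)
  → (1.628754, 0.227885)
0.290000: (1.628754, 0.227885)
  k1 = (0.097385, 0.442939)
  predictor → (1.656995, 0.356338)
  k2 = (0.095338, 0.165648)
  → (1.656698, 0.316130)
(x(0.58), y(0.58)) ≈ (1.6567, 0.3161)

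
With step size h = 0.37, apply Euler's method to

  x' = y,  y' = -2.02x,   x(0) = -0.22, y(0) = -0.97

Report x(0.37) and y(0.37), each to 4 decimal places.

-0.5789, -0.8056

Euler on (x,y): x_{n+1} = x_n + h·x', y_{n+1} = y_n + h·y'.
0.000000: (-0.220000, -0.970000); f=(-0.970000, 0.444400) → (-0.578900, -0.805572)
(x(0.37), y(0.37)) ≈ (-0.5789, -0.8056)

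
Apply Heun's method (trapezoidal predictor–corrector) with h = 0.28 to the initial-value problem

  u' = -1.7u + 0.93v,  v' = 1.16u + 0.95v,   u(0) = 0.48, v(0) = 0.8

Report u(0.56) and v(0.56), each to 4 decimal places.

Heun on (u,v): k1 = f(t_n, state_n); k2 = f(t_n + h, state_n + h·k1); state_{n+1} = state_n + (h/2)·(k1 + k2).
0.000000: (0.480000, 0.800000)
  k1 = (-0.072000, 1.316800)
  predictor → (0.459840, 1.168704)
  k2 = (0.305167, 1.643683)
  → (0.512643, 1.214468)
0.280000: (0.512643, 1.214468)
  k1 = (0.257961, 1.748411)
  predictor → (0.584872, 1.704023)
  k2 = (0.590458, 2.297274)
  → (0.631422, 1.780863)
(u(0.56), v(0.56)) ≈ (0.6314, 1.7809)

0.6314, 1.7809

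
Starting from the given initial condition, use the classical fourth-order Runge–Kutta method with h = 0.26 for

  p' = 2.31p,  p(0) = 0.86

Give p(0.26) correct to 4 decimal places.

RK4: k1 = f(t_n, p_n); k2 = f(t_n + h/2, p_n + (h/2)·k1); k3 = f(t_n + h/2, p_n + (h/2)·k2); k4 = f(t_n + h, p_n + h·k3); p_{n+1} = p_n + (h/6)·(k1 + 2k2 + 2k3 + k4).
t=0.000000, p=0.860000:
  k1 = f(0.000000, 0.860000) = 1.986600
  k2 = f(0.130000, 1.118258) = 2.583176
  k3 = f(0.130000, 1.195813) = 2.762328
  k4 = f(0.260000, 1.578205) = 3.645654
  p ← 0.860000 + (0.26/6)·(k1 + 2k2 + 2k3 + k4) = 1.567341
p(0.26) ≈ 1.5673

1.5673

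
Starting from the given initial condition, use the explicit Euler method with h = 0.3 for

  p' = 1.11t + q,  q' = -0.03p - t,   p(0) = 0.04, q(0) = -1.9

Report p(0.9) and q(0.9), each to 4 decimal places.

Euler on (p,q): p_{n+1} = p_n + h·p', q_{n+1} = q_n + h·q'.
0.000000: (0.040000, -1.900000); f=(-1.900000, -0.001200) → (-0.530000, -1.900360)
0.300000: (-0.530000, -1.900360); f=(-1.567360, -0.284100) → (-1.000208, -1.985590)
0.600000: (-1.000208, -1.985590); f=(-1.319590, -0.569994) → (-1.396085, -2.156588)
(p(0.9), q(0.9)) ≈ (-1.3961, -2.1566)

-1.3961, -2.1566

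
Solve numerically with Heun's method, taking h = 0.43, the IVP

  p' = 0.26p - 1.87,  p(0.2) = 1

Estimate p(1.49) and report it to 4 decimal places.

-1.4621

Heun: k1 = f(s_n, p_n); k2 = f(s_n + h, p_n + h·k1); p_{n+1} = p_n + (h/2)·(k1 + k2).
s=0.200000, p=1.000000:
  k1 = f(0.200000, 1.000000) = -1.610000
  k2 = f(0.630000, 0.307700) = -1.789998
  p ← 1.000000 + (0.43/2)·(-1.610000 + (-1.789998)) = 0.269000
s=0.630000, p=0.269000:
  k1 = f(0.630000, 0.269000) = -1.800060
  k2 = f(1.060000, -0.505025) = -2.001307
  p ← 0.269000 + (0.43/2)·(-1.800060 + (-2.001307)) = -0.548293
s=1.060000, p=-0.548293:
  k1 = f(1.060000, -0.548293) = -2.012556
  k2 = f(1.490000, -1.413693) = -2.237560
  p ← -0.548293 + (0.43/2)·(-2.012556 + (-2.237560)) = -1.462068
p(1.49) ≈ -1.4621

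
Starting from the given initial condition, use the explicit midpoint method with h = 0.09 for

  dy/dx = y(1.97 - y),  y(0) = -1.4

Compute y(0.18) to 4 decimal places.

-2.7778

Midpoint: k1 = f(x_n, y_n); k2 = f(x_n + h/2, y_n + (h/2)·k1); y_{n+1} = y_n + h·k2.
x=0.000000, y=-1.400000:
  k1 = f(0.000000, -1.400000) = -4.718000
  k2 = f(0.045000, -1.612310) = -5.775794
  y ← -1.400000 + 0.09·(-5.775794) = -1.919821
x=0.090000, y=-1.919821:
  k1 = f(0.090000, -1.919821) = -7.467763
  k2 = f(0.135000, -2.255871) = -9.533019
  y ← -1.919821 + 0.09·(-9.533019) = -2.777793
y(0.18) ≈ -2.7778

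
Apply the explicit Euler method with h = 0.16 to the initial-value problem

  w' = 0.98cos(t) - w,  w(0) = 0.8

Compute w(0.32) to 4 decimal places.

Euler: w_{n+1} = w_n + h·f(t_n, w_n).
t=0.000000, w=0.800000: f=0.180000 → w ← 0.800000 + 0.16·0.180000 = 0.828800
t=0.160000, w=0.828800: f=0.138683 → w ← 0.828800 + 0.16·0.138683 = 0.850989
w(0.32) ≈ 0.8510

0.8510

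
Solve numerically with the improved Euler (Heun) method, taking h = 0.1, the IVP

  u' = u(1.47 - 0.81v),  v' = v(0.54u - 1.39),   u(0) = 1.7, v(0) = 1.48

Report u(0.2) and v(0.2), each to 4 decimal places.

1.8141, 1.3542

Heun on (u,v): k1 = f(t_n, state_n); k2 = f(t_n + h, state_n + h·k1); state_{n+1} = state_n + (h/2)·(k1 + k2).
0.000000: (1.700000, 1.480000)
  k1 = (0.461040, -0.698560)
  predictor → (1.746104, 1.410144)
  k2 = (0.572344, -0.630481)
  → (1.751669, 1.413548)
0.100000: (1.751669, 1.413548)
  k1 = (0.569338, -0.627755)
  predictor → (1.808603, 1.350772)
  k2 = (0.679807, -0.558348)
  → (1.814126, 1.354243)
(u(0.2), v(0.2)) ≈ (1.8141, 1.3542)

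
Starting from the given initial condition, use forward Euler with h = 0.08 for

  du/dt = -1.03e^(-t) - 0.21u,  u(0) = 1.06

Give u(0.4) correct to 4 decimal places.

0.6332

Euler: u_{n+1} = u_n + h·f(t_n, u_n).
t=0.000000, u=1.060000: f=-1.252600 → u ← 1.060000 + 0.08·(-1.252600) = 0.959792
t=0.080000, u=0.959792: f=-1.152366 → u ← 0.959792 + 0.08·(-1.152366) = 0.867603
t=0.160000, u=0.867603: f=-1.059905 → u ← 0.867603 + 0.08·(-1.059905) = 0.782810
t=0.240000, u=0.782810: f=-0.974617 → u ← 0.782810 + 0.08·(-0.974617) = 0.704841
t=0.320000, u=0.704841: f=-0.895950 → u ← 0.704841 + 0.08·(-0.895950) = 0.633165
u(0.4) ≈ 0.6332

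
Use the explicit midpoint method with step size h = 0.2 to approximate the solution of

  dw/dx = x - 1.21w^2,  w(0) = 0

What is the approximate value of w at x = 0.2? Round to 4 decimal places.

0.0200

Midpoint: k1 = f(x_n, w_n); k2 = f(x_n + h/2, w_n + (h/2)·k1); w_{n+1} = w_n + h·k2.
x=0.000000, w=0.000000:
  k1 = f(0.000000, 0.000000) = 0.000000
  k2 = f(0.100000, 0.000000) = 0.100000
  w ← 0.000000 + 0.2·0.100000 = 0.020000
w(0.2) ≈ 0.0200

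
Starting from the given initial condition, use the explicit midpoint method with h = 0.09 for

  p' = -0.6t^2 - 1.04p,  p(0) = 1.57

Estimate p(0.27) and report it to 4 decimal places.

Midpoint: k1 = f(t_n, p_n); k2 = f(t_n + h/2, p_n + (h/2)·k1); p_{n+1} = p_n + h·k2.
t=0.000000, p=1.570000:
  k1 = f(0.000000, 1.570000) = -1.632800
  k2 = f(0.045000, 1.496524) = -1.557600
  p ← 1.570000 + 0.09·(-1.557600) = 1.429816
t=0.090000, p=1.429816:
  k1 = f(0.090000, 1.429816) = -1.491869
  k2 = f(0.135000, 1.362682) = -1.428124
  p ← 1.429816 + 0.09·(-1.428124) = 1.301285
t=0.180000, p=1.301285:
  k1 = f(0.180000, 1.301285) = -1.372776
  k2 = f(0.225000, 1.239510) = -1.319465
  p ← 1.301285 + 0.09·(-1.319465) = 1.182533
p(0.27) ≈ 1.1825

1.1825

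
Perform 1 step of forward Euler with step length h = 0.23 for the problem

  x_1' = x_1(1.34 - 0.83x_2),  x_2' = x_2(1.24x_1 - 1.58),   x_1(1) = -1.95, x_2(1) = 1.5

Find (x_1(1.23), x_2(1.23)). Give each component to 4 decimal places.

Euler on (x_1,x_2): x_1_{n+1} = x_1_n + h·x_1', x_2_{n+1} = x_2_n + h·x_2'.
1.000000: (-1.950000, 1.500000); f=(-0.185250, -5.997000) → (-1.992608, 0.120690)
(x_1(1.23), x_2(1.23)) ≈ (-1.9926, 0.1207)

-1.9926, 0.1207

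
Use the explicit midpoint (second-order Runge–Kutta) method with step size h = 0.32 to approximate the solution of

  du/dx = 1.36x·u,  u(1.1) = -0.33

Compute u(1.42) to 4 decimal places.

Midpoint: k1 = f(x_n, u_n); k2 = f(x_n + h/2, u_n + (h/2)·k1); u_{n+1} = u_n + h·k2.
x=1.100000, u=-0.330000:
  k1 = f(1.100000, -0.330000) = -0.493680
  k2 = f(1.260000, -0.408989) = -0.700843
  u ← -0.330000 + 0.32·(-0.700843) = -0.554270
u(1.42) ≈ -0.5543

-0.5543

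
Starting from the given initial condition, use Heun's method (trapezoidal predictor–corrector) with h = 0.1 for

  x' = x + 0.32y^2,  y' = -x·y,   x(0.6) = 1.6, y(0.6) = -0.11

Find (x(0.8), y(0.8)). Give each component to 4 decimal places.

1.9543, -0.0774

Heun on (x,y): k1 = f(t_n, state_n); k2 = f(t_n + h, state_n + h·k1); state_{n+1} = state_n + (h/2)·(k1 + k2).
0.600000: (1.600000, -0.110000)
  k1 = (1.603872, 0.176000)
  predictor → (1.760387, -0.092400)
  k2 = (1.763119, 0.162660)
  → (1.768350, -0.093067)
0.700000: (1.768350, -0.093067)
  k1 = (1.771121, 0.164575)
  predictor → (1.945462, -0.076610)
  k2 = (1.947340, 0.149041)
  → (1.954273, -0.077386)
(x(0.8), y(0.8)) ≈ (1.9543, -0.0774)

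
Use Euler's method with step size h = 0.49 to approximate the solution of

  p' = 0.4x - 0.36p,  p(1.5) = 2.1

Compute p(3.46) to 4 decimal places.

2.3775

Euler: p_{n+1} = p_n + h·f(x_n, p_n).
x=1.500000, p=2.100000: f=-0.156000 → p ← 2.100000 + 0.49·(-0.156000) = 2.023560
x=1.990000, p=2.023560: f=0.067518 → p ← 2.023560 + 0.49·0.067518 = 2.056644
x=2.480000, p=2.056644: f=0.251608 → p ← 2.056644 + 0.49·0.251608 = 2.179932
x=2.970000, p=2.179932: f=0.403224 → p ← 2.179932 + 0.49·0.403224 = 2.377512
p(3.46) ≈ 2.3775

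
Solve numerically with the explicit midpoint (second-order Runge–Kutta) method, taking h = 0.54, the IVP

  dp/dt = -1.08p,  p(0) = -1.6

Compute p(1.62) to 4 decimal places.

-0.3234

Midpoint: k1 = f(t_n, p_n); k2 = f(t_n + h/2, p_n + (h/2)·k1); p_{n+1} = p_n + h·k2.
t=0.000000, p=-1.600000:
  k1 = f(0.000000, -1.600000) = 1.728000
  k2 = f(0.270000, -1.133440) = 1.224115
  p ← -1.600000 + 0.54·1.224115 = -0.938978
t=0.540000, p=-0.938978:
  k1 = f(0.540000, -0.938978) = 1.014096
  k2 = f(0.810000, -0.665172) = 0.718386
  p ← -0.938978 + 0.54·0.718386 = -0.551050
t=1.080000, p=-0.551050:
  k1 = f(1.080000, -0.551050) = 0.595134
  k2 = f(1.350000, -0.390364) = 0.421593
  p ← -0.551050 + 0.54·0.421593 = -0.323390
p(1.62) ≈ -0.3234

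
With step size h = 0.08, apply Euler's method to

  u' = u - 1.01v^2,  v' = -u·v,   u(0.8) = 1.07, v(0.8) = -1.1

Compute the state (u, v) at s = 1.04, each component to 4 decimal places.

Euler on (u,v): u_{n+1} = u_n + h·u', v_{n+1} = v_n + h·v'.
0.800000: (1.070000, -1.100000); f=(-0.152100, 1.177000) → (1.057832, -1.005840)
0.880000: (1.057832, -1.005840); f=(0.036001, 1.064010) → (1.060712, -0.920719)
0.960000: (1.060712, -0.920719); f=(0.204511, 0.976618) → (1.077073, -0.842590)
(u(1.04), v(1.04)) ≈ (1.0771, -0.8426)

1.0771, -0.8426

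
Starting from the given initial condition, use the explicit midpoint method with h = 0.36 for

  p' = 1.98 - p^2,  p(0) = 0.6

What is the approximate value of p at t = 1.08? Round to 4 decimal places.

1.3196

Midpoint: k1 = f(t_n, p_n); k2 = f(t_n + h/2, p_n + (h/2)·k1); p_{n+1} = p_n + h·k2.
t=0.000000, p=0.600000:
  k1 = f(0.000000, 0.600000) = 1.620000
  k2 = f(0.180000, 0.891600) = 1.185049
  p ← 0.600000 + 0.36·1.185049 = 1.026618
t=0.360000, p=1.026618:
  k1 = f(0.360000, 1.026618) = 0.926056
  k2 = f(0.540000, 1.193308) = 0.556016
  p ← 1.026618 + 0.36·0.556016 = 1.226784
t=0.720000, p=1.226784:
  k1 = f(0.720000, 1.226784) = 0.475002
  k2 = f(0.900000, 1.312284) = 0.257911
  p ← 1.226784 + 0.36·0.257911 = 1.319632
p(1.08) ≈ 1.3196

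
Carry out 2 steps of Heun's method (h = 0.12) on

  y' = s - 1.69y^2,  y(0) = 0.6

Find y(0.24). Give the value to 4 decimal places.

Heun: k1 = f(s_n, y_n); k2 = f(s_n + h, y_n + h·k1); y_{n+1} = y_n + (h/2)·(k1 + k2).
s=0.000000, y=0.600000:
  k1 = f(0.000000, 0.600000) = -0.608400
  k2 = f(0.120000, 0.526992) = -0.349348
  y ← 0.600000 + (0.12/2)·(-0.608400 + (-0.349348)) = 0.542535
s=0.120000, y=0.542535:
  k1 = f(0.120000, 0.542535) = -0.377442
  k2 = f(0.240000, 0.497242) = -0.177852
  y ← 0.542535 + (0.12/2)·(-0.377442 + (-0.177852)) = 0.509217
y(0.24) ≈ 0.5092

0.5092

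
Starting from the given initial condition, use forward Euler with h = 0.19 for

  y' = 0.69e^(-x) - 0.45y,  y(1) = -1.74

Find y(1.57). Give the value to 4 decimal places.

Euler: y_{n+1} = y_n + h·f(x_n, y_n).
x=1.000000, y=-1.740000: f=1.036837 → y ← -1.740000 + 0.19·1.036837 = -1.543001
x=1.190000, y=-1.543001: f=0.904263 → y ← -1.543001 + 0.19·0.904263 = -1.371191
x=1.380000, y=-1.371191: f=0.790625 → y ← -1.371191 + 0.19·0.790625 = -1.220972
y(1.57) ≈ -1.2210

-1.2210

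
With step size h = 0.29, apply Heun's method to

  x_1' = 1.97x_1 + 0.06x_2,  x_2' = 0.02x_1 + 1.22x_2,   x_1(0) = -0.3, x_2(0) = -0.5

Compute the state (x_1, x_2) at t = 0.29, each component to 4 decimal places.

-0.5331, -0.7108

Heun on (x_1,x_2): k1 = f(t_n, state_n); k2 = f(t_n + h, state_n + h·k1); state_{n+1} = state_n + (h/2)·(k1 + k2).
0.000000: (-0.300000, -0.500000)
  k1 = (-0.621000, -0.616000)
  predictor → (-0.480090, -0.678640)
  k2 = (-0.986496, -0.837543)
  → (-0.533087, -0.710764)
(x_1(0.29), x_2(0.29)) ≈ (-0.5331, -0.7108)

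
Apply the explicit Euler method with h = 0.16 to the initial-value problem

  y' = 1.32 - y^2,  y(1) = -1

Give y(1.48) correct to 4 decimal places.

-0.7948

Euler: y_{n+1} = y_n + h·f(s_n, y_n).
s=1.000000, y=-1.000000: f=0.320000 → y ← -1.000000 + 0.16·0.320000 = -0.948800
s=1.160000, y=-0.948800: f=0.419779 → y ← -0.948800 + 0.16·0.419779 = -0.881635
s=1.320000, y=-0.881635: f=0.542719 → y ← -0.881635 + 0.16·0.542719 = -0.794800
y(1.48) ≈ -0.7948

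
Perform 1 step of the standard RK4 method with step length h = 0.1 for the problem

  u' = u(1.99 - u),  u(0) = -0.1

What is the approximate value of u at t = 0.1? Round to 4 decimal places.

-0.1234

RK4: k1 = f(t_n, u_n); k2 = f(t_n + h/2, u_n + (h/2)·k1); k3 = f(t_n + h/2, u_n + (h/2)·k2); k4 = f(t_n + h, u_n + h·k3); u_{n+1} = u_n + (h/6)·(k1 + 2k2 + 2k3 + k4).
t=0.000000, u=-0.100000:
  k1 = f(0.000000, -0.100000) = -0.209000
  k2 = f(0.050000, -0.110450) = -0.231995
  k3 = f(0.050000, -0.111600) = -0.234538
  k4 = f(0.100000, -0.123454) = -0.260914
  u ← -0.100000 + (0.1/6)·(k1 + 2k2 + 2k3 + k4) = -0.123383
u(0.1) ≈ -0.1234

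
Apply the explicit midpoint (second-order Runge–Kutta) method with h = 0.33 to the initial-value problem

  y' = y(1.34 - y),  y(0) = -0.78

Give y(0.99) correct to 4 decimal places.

-35.3652

Midpoint: k1 = f(s_n, y_n); k2 = f(s_n + h/2, y_n + (h/2)·k1); y_{n+1} = y_n + h·k2.
s=0.000000, y=-0.780000:
  k1 = f(0.000000, -0.780000) = -1.653600
  k2 = f(0.165000, -1.052844) = -2.519291
  y ← -0.780000 + 0.33·(-2.519291) = -1.611366
s=0.330000, y=-1.611366:
  k1 = f(0.330000, -1.611366) = -4.755732
  k2 = f(0.495000, -2.396062) = -8.951836
  y ← -1.611366 + 0.33·(-8.951836) = -4.565472
s=0.660000, y=-4.565472:
  k1 = f(0.660000, -4.565472) = -26.961266
  k2 = f(0.825000, -9.014081) = -93.332522
  y ← -4.565472 + 0.33·(-93.332522) = -35.365204
y(0.99) ≈ -35.3652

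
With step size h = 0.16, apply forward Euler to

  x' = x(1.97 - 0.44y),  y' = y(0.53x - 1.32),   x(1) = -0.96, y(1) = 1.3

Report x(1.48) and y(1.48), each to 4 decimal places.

Euler on (x,y): x_{n+1} = x_n + h·x', y_{n+1} = y_n + h·y'.
1.000000: (-0.960000, 1.300000); f=(-1.342080, -2.377440) → (-1.174733, 0.919610)
1.160000: (-1.174733, 0.919610); f=(-1.838894, -1.786441) → (-1.468956, 0.633779)
1.320000: (-1.468956, 0.633779); f=(-2.484206, -1.330015) → (-1.866429, 0.420977)
(x(1.48), y(1.48)) ≈ (-1.8664, 0.4210)

-1.8664, 0.4210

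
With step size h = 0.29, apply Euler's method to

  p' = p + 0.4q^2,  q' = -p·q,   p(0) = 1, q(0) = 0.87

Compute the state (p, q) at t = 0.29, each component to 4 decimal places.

Euler on (p,q): p_{n+1} = p_n + h·p', q_{n+1} = q_n + h·q'.
0.000000: (1.000000, 0.870000); f=(1.302760, -0.870000) → (1.377800, 0.617700)
(p(0.29), q(0.29)) ≈ (1.3778, 0.6177)

1.3778, 0.6177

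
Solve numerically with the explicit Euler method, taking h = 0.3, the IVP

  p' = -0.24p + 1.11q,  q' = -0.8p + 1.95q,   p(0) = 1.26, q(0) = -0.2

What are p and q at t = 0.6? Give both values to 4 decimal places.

0.8170, -1.2464

Euler on (p,q): p_{n+1} = p_n + h·p', q_{n+1} = q_n + h·q'.
0.000000: (1.260000, -0.200000); f=(-0.524400, -1.398000) → (1.102680, -0.619400)
0.300000: (1.102680, -0.619400); f=(-0.952177, -2.089974) → (0.817027, -1.246392)
(p(0.6), q(0.6)) ≈ (0.8170, -1.2464)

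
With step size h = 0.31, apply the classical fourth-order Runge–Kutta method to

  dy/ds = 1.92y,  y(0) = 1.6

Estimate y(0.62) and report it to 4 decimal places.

RK4: k1 = f(s_n, y_n); k2 = f(s_n + h/2, y_n + (h/2)·k1); k3 = f(s_n + h/2, y_n + (h/2)·k2); k4 = f(s_n + h, y_n + h·k3); y_{n+1} = y_n + (h/6)·(k1 + 2k2 + 2k3 + k4).
s=0.000000, y=1.600000:
  k1 = f(0.000000, 1.600000) = 3.072000
  k2 = f(0.155000, 2.076160) = 3.986227
  k3 = f(0.155000, 2.217865) = 4.258301
  k4 = f(0.310000, 2.920073) = 5.606541
  y ← 1.600000 + (0.31/6)·(k1 + 2k2 + 2k3 + k4) = 2.900326
s=0.310000, y=2.900326:
  k1 = f(0.310000, 2.900326) = 5.568626
  k2 = f(0.465000, 3.763463) = 7.225849
  k3 = f(0.465000, 4.020332) = 7.719038
  k4 = f(0.620000, 5.293228) = 10.162997
  y ← 2.900326 + (0.31/6)·(k1 + 2k2 + 2k3 + k4) = 5.257431
y(0.62) ≈ 5.2574

5.2574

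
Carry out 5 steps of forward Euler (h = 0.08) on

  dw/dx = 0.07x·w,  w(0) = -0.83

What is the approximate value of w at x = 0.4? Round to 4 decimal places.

-0.8337

Euler: w_{n+1} = w_n + h·f(x_n, w_n).
x=0.000000, w=-0.830000: f=0.000000 → w ← -0.830000 + 0.08·0.000000 = -0.830000
x=0.080000, w=-0.830000: f=-0.004648 → w ← -0.830000 + 0.08·(-0.004648) = -0.830372
x=0.160000, w=-0.830372: f=-0.009300 → w ← -0.830372 + 0.08·(-0.009300) = -0.831116
x=0.240000, w=-0.831116: f=-0.013963 → w ← -0.831116 + 0.08·(-0.013963) = -0.832233
x=0.320000, w=-0.832233: f=-0.018642 → w ← -0.832233 + 0.08·(-0.018642) = -0.833724
w(0.4) ≈ -0.8337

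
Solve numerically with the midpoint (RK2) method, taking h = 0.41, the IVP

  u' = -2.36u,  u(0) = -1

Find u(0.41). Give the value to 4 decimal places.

Midpoint: k1 = f(s_n, u_n); k2 = f(s_n + h/2, u_n + (h/2)·k1); u_{n+1} = u_n + h·k2.
s=0.000000, u=-1.000000:
  k1 = f(0.000000, -1.000000) = 2.360000
  k2 = f(0.205000, -0.516200) = 1.218232
  u ← -1.000000 + 0.41·1.218232 = -0.500525
u(0.41) ≈ -0.5005

-0.5005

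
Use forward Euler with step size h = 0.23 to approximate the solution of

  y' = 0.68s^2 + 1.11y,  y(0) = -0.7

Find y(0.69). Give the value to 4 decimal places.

Euler: y_{n+1} = y_n + h·f(s_n, y_n).
s=0.000000, y=-0.700000: f=-0.777000 → y ← -0.700000 + 0.23·(-0.777000) = -0.878710
s=0.230000, y=-0.878710: f=-0.939396 → y ← -0.878710 + 0.23·(-0.939396) = -1.094771
s=0.460000, y=-1.094771: f=-1.071308 → y ← -1.094771 + 0.23·(-1.071308) = -1.341172
y(0.69) ≈ -1.3412

-1.3412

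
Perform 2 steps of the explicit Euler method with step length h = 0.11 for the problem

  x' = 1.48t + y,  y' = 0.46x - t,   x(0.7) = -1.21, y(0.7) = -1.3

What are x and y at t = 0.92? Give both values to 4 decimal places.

-1.2654, -1.5900

Euler on (x,y): x_{n+1} = x_n + h·x', y_{n+1} = y_n + h·y'.
0.700000: (-1.210000, -1.300000); f=(-0.264000, -1.256600) → (-1.239040, -1.438226)
0.810000: (-1.239040, -1.438226); f=(-0.239426, -1.379958) → (-1.265377, -1.590021)
(x(0.92), y(0.92)) ≈ (-1.2654, -1.5900)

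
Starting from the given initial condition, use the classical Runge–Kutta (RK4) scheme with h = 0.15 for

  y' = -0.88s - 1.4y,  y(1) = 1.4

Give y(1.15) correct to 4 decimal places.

1.0065

RK4: k1 = f(s_n, y_n); k2 = f(s_n + h/2, y_n + (h/2)·k1); k3 = f(s_n + h/2, y_n + (h/2)·k2); k4 = f(s_n + h, y_n + h·k3); y_{n+1} = y_n + (h/6)·(k1 + 2k2 + 2k3 + k4).
s=1.000000, y=1.400000:
  k1 = f(1.000000, 1.400000) = -2.840000
  k2 = f(1.075000, 1.187000) = -2.607800
  k3 = f(1.075000, 1.204415) = -2.632181
  k4 = f(1.150000, 1.005173) = -2.419242
  y ← 1.400000 + (0.15/6)·(k1 + 2k2 + 2k3 + k4) = 1.006520
y(1.15) ≈ 1.0065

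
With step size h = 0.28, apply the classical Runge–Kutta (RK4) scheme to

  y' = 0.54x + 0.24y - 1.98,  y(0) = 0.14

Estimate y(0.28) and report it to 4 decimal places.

-0.4021

RK4: k1 = f(x_n, y_n); k2 = f(x_n + h/2, y_n + (h/2)·k1); k3 = f(x_n + h/2, y_n + (h/2)·k2); k4 = f(x_n + h, y_n + h·k3); y_{n+1} = y_n + (h/6)·(k1 + 2k2 + 2k3 + k4).
x=0.000000, y=0.140000:
  k1 = f(0.000000, 0.140000) = -1.946400
  k2 = f(0.140000, -0.132496) = -1.936199
  k3 = f(0.140000, -0.131068) = -1.935856
  k4 = f(0.280000, -0.402040) = -1.925290
  y ← 0.140000 + (0.28/6)·(k1 + 2k2 + 2k3 + k4) = -0.402071
y(0.28) ≈ -0.4021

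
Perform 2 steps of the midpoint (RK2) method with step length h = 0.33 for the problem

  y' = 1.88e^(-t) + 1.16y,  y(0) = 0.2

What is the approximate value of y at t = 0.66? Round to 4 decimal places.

1.8264

Midpoint: k1 = f(t_n, y_n); k2 = f(t_n + h/2, y_n + (h/2)·k1); y_{n+1} = y_n + h·k2.
t=0.000000, y=0.200000:
  k1 = f(0.000000, 0.200000) = 2.112000
  k2 = f(0.165000, 0.548480) = 2.230277
  y ← 0.200000 + 0.33·2.230277 = 0.935991
t=0.330000, y=0.935991:
  k1 = f(0.330000, 0.935991) = 2.437327
  k2 = f(0.495000, 1.338150) = 2.698248
  y ← 0.935991 + 0.33·2.698248 = 1.826413
y(0.66) ≈ 1.8264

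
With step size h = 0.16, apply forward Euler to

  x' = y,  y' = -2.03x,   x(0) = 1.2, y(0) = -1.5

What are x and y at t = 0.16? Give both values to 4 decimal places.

Euler on (x,y): x_{n+1} = x_n + h·x', y_{n+1} = y_n + h·y'.
0.000000: (1.200000, -1.500000); f=(-1.500000, -2.436000) → (0.960000, -1.889760)
(x(0.16), y(0.16)) ≈ (0.9600, -1.8898)

0.9600, -1.8898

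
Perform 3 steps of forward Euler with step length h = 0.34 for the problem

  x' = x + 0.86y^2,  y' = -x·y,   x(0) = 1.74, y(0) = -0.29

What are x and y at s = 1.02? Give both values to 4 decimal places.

Euler on (x,y): x_{n+1} = x_n + h·x', y_{n+1} = y_n + h·y'.
0.000000: (1.740000, -0.290000); f=(1.812326, 0.504600) → (2.356191, -0.118436)
0.340000: (2.356191, -0.118436); f=(2.368254, 0.279058) → (3.161397, -0.023556)
0.680000: (3.161397, -0.023556); f=(3.161874, 0.074471) → (4.236435, 0.001764)
(x(1.02), y(1.02)) ≈ (4.2364, 0.0018)

4.2364, 0.0018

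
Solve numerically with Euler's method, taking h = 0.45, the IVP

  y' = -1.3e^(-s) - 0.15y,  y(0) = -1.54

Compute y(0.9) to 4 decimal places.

Euler: y_{n+1} = y_n + h·f(s_n, y_n).
s=0.000000, y=-1.540000: f=-1.069000 → y ← -1.540000 + 0.45·(-1.069000) = -2.021050
s=0.450000, y=-2.021050: f=-0.525759 → y ← -2.021050 + 0.45·(-0.525759) = -2.257642
y(0.9) ≈ -2.2576

-2.2576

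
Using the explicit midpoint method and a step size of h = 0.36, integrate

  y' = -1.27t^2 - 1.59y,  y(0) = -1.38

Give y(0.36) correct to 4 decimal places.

Midpoint: k1 = f(t_n, y_n); k2 = f(t_n + h/2, y_n + (h/2)·k1); y_{n+1} = y_n + h·k2.
t=0.000000, y=-1.380000:
  k1 = f(0.000000, -1.380000) = 2.194200
  k2 = f(0.180000, -0.985044) = 1.525072
  y ← -1.380000 + 0.36·1.525072 = -0.830974
y(0.36) ≈ -0.8310

-0.8310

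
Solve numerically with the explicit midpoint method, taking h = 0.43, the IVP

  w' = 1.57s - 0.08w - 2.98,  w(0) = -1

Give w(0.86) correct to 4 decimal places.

-2.8390

Midpoint: k1 = f(s_n, w_n); k2 = f(s_n + h/2, w_n + (h/2)·k1); w_{n+1} = w_n + h·k2.
s=0.000000, w=-1.000000:
  k1 = f(0.000000, -1.000000) = -2.900000
  k2 = f(0.215000, -1.623500) = -2.512570
  w ← -1.000000 + 0.43·(-2.512570) = -2.080405
s=0.430000, w=-2.080405:
  k1 = f(0.430000, -2.080405) = -2.138468
  k2 = f(0.645000, -2.540176) = -1.764136
  w ← -2.080405 + 0.43·(-1.764136) = -2.838984
w(0.86) ≈ -2.8390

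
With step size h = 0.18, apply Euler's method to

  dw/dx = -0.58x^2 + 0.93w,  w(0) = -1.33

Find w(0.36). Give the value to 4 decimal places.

-1.8159

Euler: w_{n+1} = w_n + h·f(x_n, w_n).
x=0.000000, w=-1.330000: f=-1.236900 → w ← -1.330000 + 0.18·(-1.236900) = -1.552642
x=0.180000, w=-1.552642: f=-1.462749 → w ← -1.552642 + 0.18·(-1.462749) = -1.815937
w(0.36) ≈ -1.8159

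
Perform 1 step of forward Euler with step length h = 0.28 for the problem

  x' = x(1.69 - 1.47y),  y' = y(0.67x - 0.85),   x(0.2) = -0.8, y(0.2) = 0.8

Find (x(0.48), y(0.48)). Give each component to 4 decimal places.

Euler on (x,y): x_{n+1} = x_n + h·x', y_{n+1} = y_n + h·y'.
0.200000: (-0.800000, 0.800000); f=(-0.411200, -1.108800) → (-0.915136, 0.489536)
(x(0.48), y(0.48)) ≈ (-0.9151, 0.4895)

-0.9151, 0.4895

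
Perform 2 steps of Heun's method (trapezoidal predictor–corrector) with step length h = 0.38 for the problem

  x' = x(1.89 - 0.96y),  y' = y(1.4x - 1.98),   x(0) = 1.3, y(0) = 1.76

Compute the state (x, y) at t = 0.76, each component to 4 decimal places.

1.5732, 1.7781

Heun on (x,y): k1 = f(t_n, state_n); k2 = f(t_n + h, state_n + h·k1); state_{n+1} = state_n + (h/2)·(k1 + k2).
0.000000: (1.300000, 1.760000)
  k1 = (0.260520, -0.281600)
  predictor → (1.398998, 1.652992)
  k2 = (0.424075, -0.035380)
  → (1.430073, 1.699774)
0.380000: (1.430073, 1.699774)
  k1 = (0.369269, 0.037569)
  predictor → (1.570395, 1.714050)
  k2 = (0.383980, 0.374612)
  → (1.573190, 1.778088)
(x(0.76), y(0.76)) ≈ (1.5732, 1.7781)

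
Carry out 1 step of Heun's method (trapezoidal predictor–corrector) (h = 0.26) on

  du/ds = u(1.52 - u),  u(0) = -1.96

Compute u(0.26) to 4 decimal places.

-5.3964

Heun: k1 = f(s_n, u_n); k2 = f(s_n + h, u_n + h·k1); u_{n+1} = u_n + (h/2)·(k1 + k2).
s=0.000000, u=-1.960000:
  k1 = f(0.000000, -1.960000) = -6.820800
  k2 = f(0.260000, -3.733408) = -19.613115
  u ← -1.960000 + (0.26/2)·(-6.820800 + (-19.613115)) = -5.396409
u(0.26) ≈ -5.3964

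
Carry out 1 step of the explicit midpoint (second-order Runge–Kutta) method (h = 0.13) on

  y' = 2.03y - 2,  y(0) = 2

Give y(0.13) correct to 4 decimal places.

2.3031

Midpoint: k1 = f(x_n, y_n); k2 = f(x_n + h/2, y_n + (h/2)·k1); y_{n+1} = y_n + h·k2.
x=0.000000, y=2.000000:
  k1 = f(0.000000, 2.000000) = 2.060000
  k2 = f(0.065000, 2.133900) = 2.331817
  y ← 2.000000 + 0.13·2.331817 = 2.303136
y(0.13) ≈ 2.3031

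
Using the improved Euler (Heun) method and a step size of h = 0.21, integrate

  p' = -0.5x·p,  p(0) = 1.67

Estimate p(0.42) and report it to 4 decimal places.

Heun: k1 = f(x_n, p_n); k2 = f(x_n + h, p_n + h·k1); p_{n+1} = p_n + (h/2)·(k1 + k2).
x=0.000000, p=1.670000:
  k1 = f(0.000000, 1.670000) = 0.000000
  k2 = f(0.210000, 1.670000) = -0.175350
  p ← 1.670000 + (0.21/2)·(0.000000 + (-0.175350)) = 1.651588
x=0.210000, p=1.651588:
  k1 = f(0.210000, 1.651588) = -0.173417
  k2 = f(0.420000, 1.615171) = -0.339186
  p ← 1.651588 + (0.21/2)·(-0.173417 + (-0.339186)) = 1.597765
p(0.42) ≈ 1.5978

1.5978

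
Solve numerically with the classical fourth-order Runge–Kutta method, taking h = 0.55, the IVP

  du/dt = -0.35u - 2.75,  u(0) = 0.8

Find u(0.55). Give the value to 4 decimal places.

RK4: k1 = f(t_n, u_n); k2 = f(t_n + h/2, u_n + (h/2)·k1); k3 = f(t_n + h/2, u_n + (h/2)·k2); k4 = f(t_n + h, u_n + h·k3); u_{n+1} = u_n + (h/6)·(k1 + 2k2 + 2k3 + k4).
t=0.000000, u=0.800000:
  k1 = f(0.000000, 0.800000) = -3.030000
  k2 = f(0.275000, -0.033250) = -2.738363
  k3 = f(0.275000, 0.046950) = -2.766433
  k4 = f(0.550000, -0.721538) = -2.497462
  u ← 0.800000 + (0.55/6)·(k1 + 2k2 + 2k3 + k4) = -0.715896
u(0.55) ≈ -0.7159

-0.7159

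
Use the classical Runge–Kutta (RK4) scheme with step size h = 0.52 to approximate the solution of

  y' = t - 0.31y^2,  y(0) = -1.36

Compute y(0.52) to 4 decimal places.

-1.5806

RK4: k1 = f(t_n, y_n); k2 = f(t_n + h/2, y_n + (h/2)·k1); k3 = f(t_n + h/2, y_n + (h/2)·k2); k4 = f(t_n + h, y_n + h·k3); y_{n+1} = y_n + (h/6)·(k1 + 2k2 + 2k3 + k4).
t=0.000000, y=-1.360000:
  k1 = f(0.000000, -1.360000) = -0.573376
  k2 = f(0.260000, -1.509078) = -0.445968
  k3 = f(0.260000, -1.475952) = -0.415314
  k4 = f(0.520000, -1.575963) = -0.249935
  y ← -1.360000 + (0.52/6)·(k1 + 2k2 + 2k3 + k4) = -1.580643
y(0.52) ≈ -1.5806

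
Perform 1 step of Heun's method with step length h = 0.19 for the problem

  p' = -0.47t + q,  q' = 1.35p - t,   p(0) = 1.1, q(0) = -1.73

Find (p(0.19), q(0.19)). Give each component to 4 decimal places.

0.7896, -1.5081

Heun on (p,q): k1 = f(t_n, state_n); k2 = f(t_n + h, state_n + h·k1); state_{n+1} = state_n + (h/2)·(k1 + k2).
0.000000: (1.100000, -1.730000)
  k1 = (-1.730000, 1.485000)
  predictor → (0.771300, -1.447850)
  k2 = (-1.537150, 0.851255)
  → (0.789621, -1.508056)
(p(0.19), q(0.19)) ≈ (0.7896, -1.5081)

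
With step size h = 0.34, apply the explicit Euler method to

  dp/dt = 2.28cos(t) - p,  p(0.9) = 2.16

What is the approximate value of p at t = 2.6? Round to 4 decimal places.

-0.2368

Euler: p_{n+1} = p_n + h·f(t_n, p_n).
t=0.900000, p=2.160000: f=-0.742729 → p ← 2.160000 + 0.34·(-0.742729) = 1.907472
t=1.240000, p=1.907472: f=-1.166937 → p ← 1.907472 + 0.34·(-1.166937) = 1.510714
t=1.580000, p=1.510714: f=-1.531698 → p ← 1.510714 + 0.34·(-1.531698) = 0.989936
t=1.920000, p=0.989936: f=-1.770038 → p ← 0.989936 + 0.34·(-1.770038) = 0.388124
t=2.260000, p=0.388124: f=-1.838028 → p ← 0.388124 + 0.34·(-1.838028) = -0.236806
p(2.6) ≈ -0.2368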